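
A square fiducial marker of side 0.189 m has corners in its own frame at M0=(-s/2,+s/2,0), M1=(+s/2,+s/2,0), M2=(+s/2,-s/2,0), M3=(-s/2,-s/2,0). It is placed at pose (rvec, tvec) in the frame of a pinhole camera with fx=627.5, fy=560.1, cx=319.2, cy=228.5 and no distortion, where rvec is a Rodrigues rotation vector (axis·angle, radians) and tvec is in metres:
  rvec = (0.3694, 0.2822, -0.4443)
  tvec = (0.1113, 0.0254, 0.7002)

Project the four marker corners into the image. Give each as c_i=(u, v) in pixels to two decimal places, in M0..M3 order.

c0=(379.82, 331.06) c1=(533.34, 285.16) c2=(465.30, 151.38) c3=(306.34, 213.05)

Intrinsics K: fx=627.5, fy=560.1, cx=319.2, cy=228.5
Marker side s = 0.189 m; corners in marker frame (Z=0):
  M0 = (-0.0945, +0.0945, 0)
  M1 = (+0.0945, +0.0945, 0)
  M2 = (+0.0945, -0.0945, 0)
  M3 = (-0.0945, -0.0945, 0)
rvec = (0.3694, 0.2822, -0.4443), |rvec| = θ = 0.64304 rad = 36.843°
Rodrigues: sinθ=0.59963, 1−cosθ=0.19972; R = I + sinθ·[k]× + (1−cosθ)·[k]×²:
    [+0.86619 +0.46466 +0.18388]
    [-0.36396 +0.83874 -0.40502]
    [-0.34242 +0.28390 +0.89563]
t = (0.1113, 0.0254, 0.7002) m
M0: Pc = R·M0+t = (+0.07336, +0.13906, +0.75939); u = 627.5·(+0.07336)/0.75939 + 319.2 = 379.8153, v = 560.1·(+0.13906)/0.75939 + 228.5 = 331.0626
M1: Pc = R·M1+t = (+0.23706, +0.07027, +0.69467); u = 627.5·(+0.23706)/0.69467 + 319.2 = 533.3424, v = 560.1·(+0.07027)/0.69467 + 228.5 = 285.1554
M2: Pc = R·M2+t = (+0.14924, -0.08826, +0.64101); u = 627.5·(+0.14924)/0.64101 + 319.2 = 465.2986, v = 560.1·(-0.08826)/0.64101 + 228.5 = 151.3849
M3: Pc = R·M3+t = (-0.01446, -0.01947, +0.70573); u = 627.5·(-0.01446)/0.70573 + 319.2 = 306.3384, v = 560.1·(-0.01947)/0.70573 + 228.5 = 213.0498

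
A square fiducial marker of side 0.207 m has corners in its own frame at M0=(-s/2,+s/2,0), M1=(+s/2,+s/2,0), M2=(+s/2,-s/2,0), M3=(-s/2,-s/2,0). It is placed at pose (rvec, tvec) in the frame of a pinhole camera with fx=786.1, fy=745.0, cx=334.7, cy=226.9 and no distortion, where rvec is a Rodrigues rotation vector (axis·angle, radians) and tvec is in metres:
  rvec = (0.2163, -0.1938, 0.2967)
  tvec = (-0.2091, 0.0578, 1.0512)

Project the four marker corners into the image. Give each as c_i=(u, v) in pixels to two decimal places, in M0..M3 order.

Intrinsics K: fx=786.1, fy=745.0, cx=334.7, cy=226.9
Marker side s = 0.207 m; corners in marker frame (Z=0):
  M0 = (-0.1035, +0.1035, 0)
  M1 = (+0.1035, +0.1035, 0)
  M2 = (+0.1035, -0.1035, 0)
  M3 = (-0.1035, -0.1035, 0)
rvec = (0.2163, -0.1938, 0.2967), |rvec| = θ = 0.41518 rad = 23.788°
Rodrigues: sinθ=0.40336, 1−cosθ=0.08496; R = I + sinθ·[k]× + (1−cosθ)·[k]×²:
    [+0.93810 -0.30891 -0.15665]
    [+0.26759 +0.93355 -0.23848]
    [+0.21991 +0.18180 +0.95843]
t = (-0.2091, 0.0578, 1.0512) m
M0: Pc = R·M0+t = (-0.33817, +0.12673, +1.04726); u = 786.1·(-0.33817)/1.04726 + 334.7 = 80.8632, v = 745.0·(+0.12673)/1.04726 + 226.9 = 317.0517
M1: Pc = R·M1+t = (-0.14398, +0.18212, +1.09278); u = 786.1·(-0.14398)/1.09278 + 334.7 = 231.1276, v = 745.0·(+0.18212)/1.09278 + 226.9 = 351.0591
M2: Pc = R·M2+t = (-0.08003, -0.01113, +1.05514); u = 786.1·(-0.08003)/1.05514 + 334.7 = 275.0731, v = 745.0·(-0.01113)/1.05514 + 226.9 = 219.0433
M3: Pc = R·M3+t = (-0.27422, -0.06652, +1.00962); u = 786.1·(-0.27422)/1.00962 + 334.7 = 121.1891, v = 745.0·(-0.06652)/1.00962 + 226.9 = 177.8162

c0=(80.86, 317.05) c1=(231.13, 351.06) c2=(275.07, 219.04) c3=(121.19, 177.82)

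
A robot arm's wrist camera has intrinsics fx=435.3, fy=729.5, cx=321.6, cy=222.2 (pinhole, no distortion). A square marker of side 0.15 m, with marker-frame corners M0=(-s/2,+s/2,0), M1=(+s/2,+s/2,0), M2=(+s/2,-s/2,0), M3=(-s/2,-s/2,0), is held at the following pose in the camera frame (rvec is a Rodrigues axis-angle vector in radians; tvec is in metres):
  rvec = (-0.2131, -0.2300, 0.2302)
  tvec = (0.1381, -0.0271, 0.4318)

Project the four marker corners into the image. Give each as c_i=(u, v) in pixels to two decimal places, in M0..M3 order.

Intrinsics K: fx=435.3, fy=729.5, cx=321.6, cy=222.2
Marker side s = 0.15 m; corners in marker frame (Z=0):
  M0 = (-0.0750, +0.0750, 0)
  M1 = (+0.0750, +0.0750, 0)
  M2 = (+0.0750, -0.0750, 0)
  M3 = (-0.0750, -0.0750, 0)
rvec = (-0.2131, -0.2300, 0.2302), |rvec| = θ = 0.38898 rad = 22.287°
Rodrigues: sinθ=0.37924, 1−cosθ=0.07470; R = I + sinθ·[k]× + (1−cosθ)·[k]×²:
    [+0.94772 -0.20024 -0.24846]
    [+0.24864 +0.95142 +0.18163]
    [+0.20002 -0.23391 +0.95146]
t = (0.1381, -0.0271, 0.4318) m
M0: Pc = R·M0+t = (+0.05200, +0.02561, +0.39926); u = 435.3·(+0.05200)/0.39926 + 321.6 = 378.2980, v = 729.5·(+0.02561)/0.39926 + 222.2 = 268.9903
M1: Pc = R·M1+t = (+0.19416, +0.06290, +0.42926); u = 435.3·(+0.19416)/0.42926 + 321.6 = 518.4935, v = 729.5·(+0.06290)/0.42926 + 222.2 = 329.1016
M2: Pc = R·M2+t = (+0.22420, -0.07981, +0.46434); u = 435.3·(+0.22420)/0.46434 + 321.6 = 531.7733, v = 729.5·(-0.07981)/0.46434 + 222.2 = 96.8187
M3: Pc = R·M3+t = (+0.08204, -0.11710, +0.43434); u = 435.3·(+0.08204)/0.43434 + 321.6 = 403.8202, v = 729.5·(-0.11710)/0.43434 + 222.2 = 25.5174

c0=(378.30, 268.99) c1=(518.49, 329.10) c2=(531.77, 96.82) c3=(403.82, 25.52)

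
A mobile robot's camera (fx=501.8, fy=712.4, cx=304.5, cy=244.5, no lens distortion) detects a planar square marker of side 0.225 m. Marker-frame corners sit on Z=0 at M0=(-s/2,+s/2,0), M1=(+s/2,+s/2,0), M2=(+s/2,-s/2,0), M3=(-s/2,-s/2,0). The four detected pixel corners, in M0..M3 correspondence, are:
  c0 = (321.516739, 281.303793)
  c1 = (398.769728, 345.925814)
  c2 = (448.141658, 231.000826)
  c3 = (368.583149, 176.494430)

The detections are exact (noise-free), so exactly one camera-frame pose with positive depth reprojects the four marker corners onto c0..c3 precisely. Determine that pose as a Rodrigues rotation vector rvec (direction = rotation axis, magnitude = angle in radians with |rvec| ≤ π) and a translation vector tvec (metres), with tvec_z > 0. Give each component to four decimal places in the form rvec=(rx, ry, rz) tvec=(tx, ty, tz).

rvec=(-0.2375, 0.4140, 0.5376) tvec=(0.1911, 0.0213, 1.2232)

Intrinsics K: fx=501.8, fy=712.4, cx=304.5, cy=244.5
Marker side s = 0.225 m; corners in marker frame (Z=0):
  M0 = (-0.1125, +0.1125, 0)
  M1 = (+0.1125, +0.1125, 0)
  M2 = (+0.1125, -0.1125, 0)
  M3 = (-0.1125, -0.1125, 0)
Detected image corners:
  c0 = (321.516739, 281.303793) px
  c1 = (398.769728, 345.925814) px
  c2 = (448.141658, 231.000826) px
  c3 = (368.583149, 176.494430) px
Planar DLT: solve 8×8 A·h = b for H (H[2,2]=1):
  H  [+210.18311 -248.96031 +382.91108]
  H  [+171.36966 +463.91988 +256.91430]
  H  [-0.36002 -0.09072 +1.00000]
B = K⁻¹H; ‖b₁‖=0.817543, ‖b₂‖=0.817543; λ = 2/(‖b₁‖+‖b₂‖) = 1.223177, sign → tz>0 ⇒ λ=+1.223177
r₁ = λ·B[:,0] = (+0.77956,+0.44538,-0.44037); r₂ = λ·B[:,1] = (-0.53952,+0.83463,-0.11097)
r₃ = r₁×r₂ = (+0.31812,+0.32410,+0.89093); SVD([r₁ r₂ r₃]) → R = UVᵀ:
  R  [+0.77956 -0.53952 +0.31812]
  R  [+0.44538 +0.83463 +0.32410]
  R  [-0.44037 -0.11097 +0.89093]
t = (+0.19113, +0.02132, +1.22318) m
tr R = 2.505120; θ = arccos((tr R − 1)/2) = 0.718856 rad = 41.187°
axis k = ((R−Rᵀ)₃₂, (R−Rᵀ)₁₃, (R−Rᵀ)₂₁) / (2 sinθ) = (-0.330335, +0.575902, +0.747807)
rvec = θ·k = (-0.237463, +0.413990, +0.537565)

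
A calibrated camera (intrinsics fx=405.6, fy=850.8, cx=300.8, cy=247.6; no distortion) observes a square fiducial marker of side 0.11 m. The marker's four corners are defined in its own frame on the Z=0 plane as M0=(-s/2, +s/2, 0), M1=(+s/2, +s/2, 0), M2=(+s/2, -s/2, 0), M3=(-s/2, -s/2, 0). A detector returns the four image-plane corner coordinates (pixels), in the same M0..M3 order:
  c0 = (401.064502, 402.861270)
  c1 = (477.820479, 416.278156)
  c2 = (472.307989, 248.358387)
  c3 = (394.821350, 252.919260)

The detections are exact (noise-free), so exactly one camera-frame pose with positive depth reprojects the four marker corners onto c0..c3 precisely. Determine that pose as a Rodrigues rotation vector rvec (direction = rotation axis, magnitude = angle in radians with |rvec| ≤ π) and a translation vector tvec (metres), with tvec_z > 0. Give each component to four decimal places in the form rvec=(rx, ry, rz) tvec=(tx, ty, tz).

rvec=(0.1273, 0.6383, -0.0745) tvec=(0.1907, 0.0566, 0.5791)

Intrinsics K: fx=405.6, fy=850.8, cx=300.8, cy=247.6
Marker side s = 0.11 m; corners in marker frame (Z=0):
  M0 = (-0.0550, +0.0550, 0)
  M1 = (+0.0550, +0.0550, 0)
  M2 = (+0.0550, -0.0550, 0)
  M3 = (-0.0550, -0.0550, 0)
Detected image corners:
  c0 = (401.064502, 402.861270) px
  c1 = (477.820479, 416.278156) px
  c2 = (472.307989, 248.358387) px
  c3 = (394.821350, 252.919260) px
Planar DLT: solve 8×8 A·h = b for H (H[2,2]=1):
  H  [+250.19597 +125.58273 +434.33956]
  H  [-299.97837 +1494.60281 +330.69900]
  H  [-1.03293 +0.16485 +1.00000]
B = K⁻¹H; ‖b₁‖=1.726856, ‖b₂‖=1.726856; λ = 2/(‖b₁‖+‖b₂‖) = 0.579087, sign → tz>0 ⇒ λ=+0.579087
r₁ = λ·B[:,0] = (+0.80081,-0.03010,-0.59816); r₂ = λ·B[:,1] = (+0.10850,+0.98950,+0.09546)
r₃ = r₁×r₂ = (+0.58900,-0.14135,+0.79567); SVD([r₁ r₂ r₃]) → R = UVᵀ:
  R  [+0.80081 +0.10850 +0.58900]
  R  [-0.03010 +0.98950 -0.14135]
  R  [-0.59816 +0.09546 +0.79567]
t = (+0.19066, +0.05656, +0.57909) m
tr R = 2.585990; θ = arccos((tr R − 1)/2) = 0.655087 rad = 37.534°
axis k = ((R−Rᵀ)₃₂, (R−Rᵀ)₁₃, (R−Rᵀ)₂₁) / (2 sinθ) = (+0.194356, +0.974313, -0.113752)
rvec = θ·k = (+0.127320, +0.638260, -0.074517)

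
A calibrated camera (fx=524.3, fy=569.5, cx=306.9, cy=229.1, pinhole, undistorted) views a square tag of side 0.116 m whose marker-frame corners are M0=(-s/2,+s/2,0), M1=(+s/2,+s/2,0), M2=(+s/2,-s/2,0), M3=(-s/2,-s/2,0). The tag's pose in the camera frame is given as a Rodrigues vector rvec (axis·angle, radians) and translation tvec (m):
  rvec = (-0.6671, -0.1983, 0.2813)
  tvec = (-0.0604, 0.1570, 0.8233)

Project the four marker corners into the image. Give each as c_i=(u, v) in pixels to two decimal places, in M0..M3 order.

Intrinsics K: fx=524.3, fy=569.5, cx=306.9, cy=229.1
Marker side s = 0.116 m; corners in marker frame (Z=0):
  M0 = (-0.0580, +0.0580, 0)
  M1 = (+0.0580, +0.0580, 0)
  M2 = (+0.0580, -0.0580, 0)
  M3 = (-0.0580, -0.0580, 0)
rvec = (-0.6671, -0.1983, 0.2813), |rvec| = θ = 0.75065 rad = 43.009°
Rodrigues: sinθ=0.68211, 1−cosθ=0.26875; R = I + sinθ·[k]× + (1−cosθ)·[k]×²:
    [+0.94350 -0.19252 -0.26970]
    [+0.31871 +0.75000 +0.57959]
    [+0.09069 -0.63280 +0.76899]
t = (-0.0604, 0.1570, 0.8233) m
M0: Pc = R·M0+t = (-0.12629, +0.18201, +0.78134); u = 524.3·(-0.12629)/0.78134 + 306.9 = 222.1562, v = 569.5·(+0.18201)/0.78134 + 229.1 = 361.7666
M1: Pc = R·M1+t = (-0.01684, +0.21899, +0.79186); u = 524.3·(-0.01684)/0.79186 + 306.9 = 295.7480, v = 569.5·(+0.21899)/0.79186 + 229.1 = 386.5931
M2: Pc = R·M2+t = (+0.00549, +0.13199, +0.86526); u = 524.3·(+0.00549)/0.86526 + 306.9 = 310.2263, v = 569.5·(+0.13199)/0.86526 + 229.1 = 315.9703
M3: Pc = R·M3+t = (-0.10396, +0.09501, +0.85474); u = 524.3·(-0.10396)/0.85474 + 306.9 = 243.1327, v = 569.5·(+0.09501)/0.85474 + 229.1 = 292.4066

c0=(222.16, 361.77) c1=(295.75, 386.59) c2=(310.23, 315.97) c3=(243.13, 292.41)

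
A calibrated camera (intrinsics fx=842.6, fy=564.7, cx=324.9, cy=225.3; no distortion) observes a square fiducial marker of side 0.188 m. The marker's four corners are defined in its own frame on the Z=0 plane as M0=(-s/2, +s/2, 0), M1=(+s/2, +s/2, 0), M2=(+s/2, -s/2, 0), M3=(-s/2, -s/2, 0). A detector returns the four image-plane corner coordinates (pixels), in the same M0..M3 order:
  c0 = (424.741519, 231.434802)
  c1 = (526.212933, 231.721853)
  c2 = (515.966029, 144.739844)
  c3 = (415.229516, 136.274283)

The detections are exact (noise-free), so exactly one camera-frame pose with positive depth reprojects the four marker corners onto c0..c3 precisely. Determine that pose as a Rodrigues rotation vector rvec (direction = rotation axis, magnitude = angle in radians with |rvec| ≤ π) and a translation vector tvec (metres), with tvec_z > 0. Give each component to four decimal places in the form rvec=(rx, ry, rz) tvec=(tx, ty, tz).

rvec=(-0.1124, -0.5887, -0.0243) tvec=(0.2023, -0.0807, 1.1526)

Intrinsics K: fx=842.6, fy=564.7, cx=324.9, cy=225.3
Marker side s = 0.188 m; corners in marker frame (Z=0):
  M0 = (-0.0940, +0.0940, 0)
  M1 = (+0.0940, +0.0940, 0)
  M2 = (+0.0940, -0.0940, 0)
  M3 = (-0.0940, -0.0940, 0)
Detected image corners:
  c0 = (424.741519, 231.434802) px
  c1 = (526.212933, 231.721853) px
  c2 = (515.966029, 144.739844) px
  c3 = (415.229516, 136.274283) px
Planar DLT: solve 8×8 A·h = b for H (H[2,2]=1):
  H  [+764.47530 +12.29355 +472.78714]
  H  [+113.08853 +467.48468 +185.77479]
  H  [+0.48180 -0.08574 +1.00000]
B = K⁻¹H; ‖b₁‖=0.867618, ‖b₂‖=0.867618; λ = 2/(‖b₁‖+‖b₂‖) = 1.152580, sign → tz>0 ⇒ λ=+1.152580
r₁ = λ·B[:,0] = (+0.83159,+0.00927,+0.55531); r₂ = λ·B[:,1] = (+0.05492,+0.99359,-0.09883)
r₃ = r₁×r₂ = (-0.55267,+0.11268,+0.82575); SVD([r₁ r₂ r₃]) → R = UVᵀ:
  R  [+0.83159 +0.05492 -0.55267]
  R  [+0.00927 +0.99359 +0.11268]
  R  [+0.55531 -0.09883 +0.82575]
t = (+0.20229, -0.08067, +1.15258) m
tr R = 2.650929; θ = arccos((tr R − 1)/2) = 0.599771 rad = 34.364°
axis k = ((R−Rᵀ)₃₂, (R−Rᵀ)₁₃, (R−Rᵀ)₂₁) / (2 sinθ) = (-0.187356, -0.981459, -0.040444)
rvec = θ·k = (-0.112371, -0.588651, -0.024257)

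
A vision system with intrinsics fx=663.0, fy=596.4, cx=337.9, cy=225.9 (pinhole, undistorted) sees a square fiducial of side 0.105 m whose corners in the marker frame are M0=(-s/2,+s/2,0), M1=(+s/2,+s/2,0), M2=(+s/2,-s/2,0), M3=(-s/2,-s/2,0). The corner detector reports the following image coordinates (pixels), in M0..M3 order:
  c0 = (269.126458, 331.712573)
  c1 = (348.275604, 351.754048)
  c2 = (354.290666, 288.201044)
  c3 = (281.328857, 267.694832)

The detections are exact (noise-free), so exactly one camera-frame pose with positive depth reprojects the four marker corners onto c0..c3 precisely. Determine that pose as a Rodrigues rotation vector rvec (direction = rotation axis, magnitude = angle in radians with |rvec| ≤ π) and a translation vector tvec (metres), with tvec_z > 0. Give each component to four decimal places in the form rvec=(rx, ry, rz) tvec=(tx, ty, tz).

rvec=(-0.6515, -0.3612, 0.2204) tvec=(-0.0305, 0.1178, 0.8475)

Intrinsics K: fx=663.0, fy=596.4, cx=337.9, cy=225.9
Marker side s = 0.105 m; corners in marker frame (Z=0):
  M0 = (-0.0525, +0.0525, 0)
  M1 = (+0.0525, +0.0525, 0)
  M2 = (+0.0525, -0.0525, 0)
  M3 = (-0.0525, -0.0525, 0)
Detected image corners:
  c0 = (269.126458, 331.712573) px
  c1 = (348.275604, 351.754048) px
  c2 = (354.290666, 288.201044) px
  c3 = (281.328857, 267.694832) px
Planar DLT: solve 8×8 A·h = b for H (H[2,2]=1):
  H  [+818.44973 -317.57856 +314.03902]
  H  [+287.38564 +378.66668 +308.76615]
  H  [+0.30408 -0.73837 +1.00000]
B = K⁻¹H; ‖b₁‖=1.179925, ‖b₂‖=1.179926; λ = 2/(‖b₁‖+‖b₂‖) = 0.847511, sign → tz>0 ⇒ λ=+0.847511
r₁ = λ·B[:,0] = (+0.91488,+0.31077,+0.25771); r₂ = λ·B[:,1] = (-0.08703,+0.77513,-0.62578)
r₃ = r₁×r₂ = (-0.39423,+0.55008,+0.73620); SVD([r₁ r₂ r₃]) → R = UVᵀ:
  R  [+0.91488 -0.08703 -0.39423]
  R  [+0.31077 +0.77513 +0.55008]
  R  [+0.25771 -0.62578 +0.73620]
t = (-0.03050, +0.11776, +0.84751) m
tr R = 2.426208; θ = arccos((tr R − 1)/2) = 0.776881 rad = 44.512°
axis k = ((R−Rᵀ)₃₂, (R−Rᵀ)₁₃, (R−Rᵀ)₂₁) / (2 sinθ) = (-0.838634, -0.464971, +0.283717)
rvec = θ·k = (-0.651518, -0.361227, +0.220414)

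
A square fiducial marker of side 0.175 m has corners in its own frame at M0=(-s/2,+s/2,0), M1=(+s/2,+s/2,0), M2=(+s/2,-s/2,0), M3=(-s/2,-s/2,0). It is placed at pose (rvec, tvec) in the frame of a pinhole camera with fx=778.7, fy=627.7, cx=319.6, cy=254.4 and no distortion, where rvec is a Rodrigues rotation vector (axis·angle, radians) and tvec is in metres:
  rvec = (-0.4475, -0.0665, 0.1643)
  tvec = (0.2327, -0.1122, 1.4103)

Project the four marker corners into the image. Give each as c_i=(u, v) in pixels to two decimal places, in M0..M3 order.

Intrinsics K: fx=778.7, fy=627.7, cx=319.6, cy=254.4
Marker side s = 0.175 m; corners in marker frame (Z=0):
  M0 = (-0.0875, +0.0875, 0)
  M1 = (+0.0875, +0.0875, 0)
  M2 = (+0.0875, -0.0875, 0)
  M3 = (-0.0875, -0.0875, 0)
rvec = (-0.4475, -0.0665, 0.1643), |rvec| = θ = 0.48132 rad = 27.578°
Rodrigues: sinθ=0.46295, 1−cosθ=0.11362; R = I + sinθ·[k]× + (1−cosθ)·[k]×²:
    [+0.98459 -0.14343 -0.10002]
    [+0.17262 +0.88855 +0.42506]
    [+0.02790 -0.43578 +0.89962]
t = (0.2327, -0.1122, 1.4103) m
M0: Pc = R·M0+t = (+0.13400, -0.04956, +1.36973); u = 778.7·(+0.13400)/1.36973 + 319.6 = 395.7786, v = 627.7·(-0.04956)/1.36973 + 254.4 = 231.6900
M1: Pc = R·M1+t = (+0.30630, -0.01935, +1.37461); u = 778.7·(+0.30630)/1.37461 + 319.6 = 493.1159, v = 627.7·(-0.01935)/1.37461 + 254.4 = 245.5653
M2: Pc = R·M2+t = (+0.33140, -0.17484, +1.45087); u = 778.7·(+0.33140)/1.45087 + 319.6 = 497.4675, v = 627.7·(-0.17484)/1.45087 + 254.4 = 178.7563
M3: Pc = R·M3+t = (+0.15910, -0.20505, +1.44599); u = 778.7·(+0.15910)/1.44599 + 319.6 = 405.2785, v = 627.7·(-0.20505)/1.44599 + 254.4 = 165.3871

c0=(395.78, 231.69) c1=(493.12, 245.57) c2=(497.47, 178.76) c3=(405.28, 165.39)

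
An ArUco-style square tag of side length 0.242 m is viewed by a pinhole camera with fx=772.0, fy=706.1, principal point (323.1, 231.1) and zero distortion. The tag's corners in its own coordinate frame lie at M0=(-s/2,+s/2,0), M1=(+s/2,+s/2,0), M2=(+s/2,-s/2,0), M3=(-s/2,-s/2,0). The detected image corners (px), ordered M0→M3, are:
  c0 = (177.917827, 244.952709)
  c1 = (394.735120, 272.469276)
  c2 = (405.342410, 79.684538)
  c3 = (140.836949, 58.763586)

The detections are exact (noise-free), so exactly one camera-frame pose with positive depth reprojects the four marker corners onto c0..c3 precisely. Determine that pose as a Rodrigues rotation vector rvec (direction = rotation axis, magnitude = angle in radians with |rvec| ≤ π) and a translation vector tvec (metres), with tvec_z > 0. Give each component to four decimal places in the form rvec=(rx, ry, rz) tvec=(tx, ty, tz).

Intrinsics K: fx=772.0, fy=706.1, cx=323.1, cy=231.1
Marker side s = 0.242 m; corners in marker frame (Z=0):
  M0 = (-0.1210, +0.1210, 0)
  M1 = (+0.1210, +0.1210, 0)
  M2 = (+0.1210, -0.1210, 0)
  M3 = (-0.1210, -0.1210, 0)
Detected image corners:
  c0 = (177.917827, 244.952709) px
  c1 = (394.735120, 272.469276) px
  c2 = (405.342410, 79.684538) px
  c3 = (140.836949, 58.763586) px
Planar DLT: solve 8×8 A·h = b for H (H[2,2]=1):
  H  [+914.54592 +290.56169 +276.73121]
  H  [+60.41778 +919.10810 +173.14557]
  H  [-0.25025 +0.83258 +1.00000]
B = K⁻¹H; ‖b₁‖=1.324073, ‖b₂‖=1.324073; λ = 2/(‖b₁‖+‖b₂‖) = 0.755245, sign → tz>0 ⇒ λ=+0.755245
r₁ = λ·B[:,0] = (+0.97380,+0.12648,-0.18900); r₂ = λ·B[:,1] = (+0.02109,+0.77728,+0.62881)
r₃ = r₁×r₂ = (+0.22644,-0.61631,+0.75424); SVD([r₁ r₂ r₃]) → R = UVᵀ:
  R  [+0.97380 +0.02109 +0.22644]
  R  [+0.12648 +0.77728 -0.61631]
  R  [-0.18900 +0.62881 +0.75424]
t = (-0.04536, -0.06199, +0.75525) m
tr R = 2.505318; θ = arccos((tr R − 1)/2) = 0.718705 rad = 41.179°
axis k = ((R−Rᵀ)₃₂, (R−Rᵀ)₁₃, (R−Rᵀ)₂₁) / (2 sinθ) = (+0.945550, +0.315483, +0.080037)
rvec = θ·k = (+0.679572, +0.226739, +0.057523)

rvec=(0.6796, 0.2267, 0.0575) tvec=(-0.0454, -0.0620, 0.7552)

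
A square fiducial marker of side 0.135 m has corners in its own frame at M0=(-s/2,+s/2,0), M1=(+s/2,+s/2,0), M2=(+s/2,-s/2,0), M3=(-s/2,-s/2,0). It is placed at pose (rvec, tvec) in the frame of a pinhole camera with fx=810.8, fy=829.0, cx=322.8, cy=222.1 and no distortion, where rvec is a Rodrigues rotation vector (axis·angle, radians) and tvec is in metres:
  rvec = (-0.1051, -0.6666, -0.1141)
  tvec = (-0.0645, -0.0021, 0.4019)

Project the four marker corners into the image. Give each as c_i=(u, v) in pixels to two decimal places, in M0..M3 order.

Intrinsics K: fx=810.8, fy=829.0, cx=322.8, cy=222.1
Marker side s = 0.135 m; corners in marker frame (Z=0):
  M0 = (-0.0675, +0.0675, 0)
  M1 = (+0.0675, +0.0675, 0)
  M2 = (+0.0675, -0.0675, 0)
  M3 = (-0.0675, -0.0675, 0)
rvec = (-0.1051, -0.6666, -0.1141), |rvec| = θ = 0.68441 rad = 39.214°
Rodrigues: sinθ=0.63222, 1−cosθ=0.22521; R = I + sinθ·[k]× + (1−cosθ)·[k]×²:
    [+0.78010 +0.13908 -0.61000]
    [-0.07171 +0.98843 +0.13365]
    [+0.62153 -0.06052 +0.78105]
t = (-0.0645, -0.0021, 0.4019) m
M0: Pc = R·M0+t = (-0.10777, +0.06946, +0.35586); u = 810.8·(-0.10777)/0.35586 + 322.8 = 77.2583, v = 829.0·(+0.06946)/0.35586 + 222.1 = 383.9104
M1: Pc = R·M1+t = (-0.00246, +0.05978, +0.43977); u = 810.8·(-0.00246)/0.43977 + 322.8 = 318.2735, v = 829.0·(+0.05978)/0.43977 + 222.1 = 334.7870
M2: Pc = R·M2+t = (-0.02123, -0.07366, +0.44794); u = 810.8·(-0.02123)/0.44794 + 322.8 = 284.3700, v = 829.0·(-0.07366)/0.44794 + 222.1 = 85.7777
M3: Pc = R·M3+t = (-0.12654, -0.06398, +0.36403); u = 810.8·(-0.12654)/0.36403 + 322.8 = 40.9492, v = 829.0·(-0.06398)/0.36403 + 222.1 = 76.4039

c0=(77.26, 383.91) c1=(318.27, 334.79) c2=(284.37, 85.78) c3=(40.95, 76.40)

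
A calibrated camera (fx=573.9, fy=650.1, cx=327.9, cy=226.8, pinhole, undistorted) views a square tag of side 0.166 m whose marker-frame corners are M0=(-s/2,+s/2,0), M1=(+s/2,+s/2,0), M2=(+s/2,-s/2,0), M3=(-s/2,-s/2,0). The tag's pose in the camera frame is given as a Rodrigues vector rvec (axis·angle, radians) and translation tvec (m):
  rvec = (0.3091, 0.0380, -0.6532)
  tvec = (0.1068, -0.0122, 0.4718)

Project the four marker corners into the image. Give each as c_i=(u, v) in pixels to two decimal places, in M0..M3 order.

c0=(431.14, 354.45) c1=(592.50, 228.03) c2=(488.55, 43.52) c3=(316.34, 191.04)

Intrinsics K: fx=573.9, fy=650.1, cx=327.9, cy=226.8
Marker side s = 0.166 m; corners in marker frame (Z=0):
  M0 = (-0.0830, +0.0830, 0)
  M1 = (+0.0830, +0.0830, 0)
  M2 = (+0.0830, -0.0830, 0)
  M3 = (-0.0830, -0.0830, 0)
rvec = (0.3091, 0.0380, -0.6532), |rvec| = θ = 0.72364 rad = 41.462°
Rodrigues: sinθ=0.66212, 1−cosθ=0.25060; R = I + sinθ·[k]× + (1−cosθ)·[k]×²:
    [+0.79512 +0.60329 -0.06185]
    [-0.59204 +0.75009 -0.29470]
    [-0.13139 +0.27094 +0.95359]
t = (0.1068, -0.0122, 0.4718) m
M0: Pc = R·M0+t = (+0.09088, +0.09920, +0.50519); u = 573.9·(+0.09088)/0.50519 + 327.9 = 431.1370, v = 650.1·(+0.09920)/0.50519 + 226.8 = 354.4502
M1: Pc = R·M1+t = (+0.22287, +0.00092, +0.48338); u = 573.9·(+0.22287)/0.48338 + 327.9 = 592.5018, v = 650.1·(+0.00092)/0.48338 + 226.8 = 228.0344
M2: Pc = R·M2+t = (+0.12272, -0.12360, +0.43841); u = 573.9·(+0.12272)/0.43841 + 327.9 = 488.5509, v = 650.1·(-0.12360)/0.43841 + 226.8 = 43.5213
M3: Pc = R·M3+t = (-0.00927, -0.02532, +0.46022); u = 573.9·(-0.00927)/0.46022 + 327.9 = 316.3427, v = 650.1·(-0.02532)/0.46022 + 226.8 = 191.0362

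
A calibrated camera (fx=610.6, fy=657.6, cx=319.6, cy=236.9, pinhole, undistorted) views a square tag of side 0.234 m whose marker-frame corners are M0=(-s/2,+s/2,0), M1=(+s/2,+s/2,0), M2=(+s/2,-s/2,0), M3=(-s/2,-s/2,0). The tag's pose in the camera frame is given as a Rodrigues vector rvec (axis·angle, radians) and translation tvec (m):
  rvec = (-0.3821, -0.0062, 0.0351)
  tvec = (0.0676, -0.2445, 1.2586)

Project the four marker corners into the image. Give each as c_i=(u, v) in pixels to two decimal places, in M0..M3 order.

Intrinsics K: fx=610.6, fy=657.6, cx=319.6, cy=236.9
Marker side s = 0.234 m; corners in marker frame (Z=0):
  M0 = (-0.1170, +0.1170, 0)
  M1 = (+0.1170, +0.1170, 0)
  M2 = (+0.1170, -0.1170, 0)
  M3 = (-0.1170, -0.1170, 0)
rvec = (-0.3821, -0.0062, 0.0351), |rvec| = θ = 0.38376 rad = 21.988°
Rodrigues: sinθ=0.37441, 1−cosθ=0.07274; R = I + sinθ·[k]× + (1−cosθ)·[k]×²:
    [+0.99937 -0.03307 -0.01267]
    [+0.03541 +0.92728 +0.37268]
    [-0.00058 -0.37290 +0.92787]
t = (0.0676, -0.2445, 1.2586) m
M0: Pc = R·M0+t = (-0.05320, -0.14015, +1.21504); u = 610.6·(-0.05320)/1.21504 + 319.6 = 292.8669, v = 657.6·(-0.14015)/1.21504 + 236.9 = 161.0476
M1: Pc = R·M1+t = (+0.18066, -0.13186, +1.21490); u = 610.6·(+0.18066)/1.21490 + 319.6 = 410.3966, v = 657.6·(-0.13186)/1.21490 + 236.9 = 165.5248
M2: Pc = R·M2+t = (+0.18840, -0.34885, +1.30216); u = 610.6·(+0.18840)/1.30216 + 319.6 = 407.9414, v = 657.6·(-0.34885)/1.30216 + 236.9 = 60.7293
M3: Pc = R·M3+t = (-0.04546, -0.35714, +1.30230); u = 610.6·(-0.04546)/1.30230 + 319.6 = 298.2869, v = 657.6·(-0.35714)/1.30230 + 236.9 = 56.5629

c0=(292.87, 161.05) c1=(410.40, 165.52) c2=(407.94, 60.73) c3=(298.29, 56.56)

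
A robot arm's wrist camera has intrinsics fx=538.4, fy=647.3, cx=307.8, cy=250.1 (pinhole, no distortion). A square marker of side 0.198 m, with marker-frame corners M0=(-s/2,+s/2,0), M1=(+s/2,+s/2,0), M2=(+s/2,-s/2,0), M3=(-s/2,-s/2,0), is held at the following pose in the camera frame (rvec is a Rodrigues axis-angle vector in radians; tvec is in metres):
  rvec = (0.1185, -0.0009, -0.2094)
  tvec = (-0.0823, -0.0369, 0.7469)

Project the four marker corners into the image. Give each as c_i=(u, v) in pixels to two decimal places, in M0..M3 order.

c0=(195.38, 318.08) c1=(332.73, 283.18) c2=(303.41, 114.68) c3=(161.82, 151.20)

Intrinsics K: fx=538.4, fy=647.3, cx=307.8, cy=250.1
Marker side s = 0.198 m; corners in marker frame (Z=0):
  M0 = (-0.0990, +0.0990, 0)
  M1 = (+0.0990, +0.0990, 0)
  M2 = (+0.0990, -0.0990, 0)
  M3 = (-0.0990, -0.0990, 0)
rvec = (0.1185, -0.0009, -0.2094), |rvec| = θ = 0.24061 rad = 13.786°
Rodrigues: sinθ=0.23829, 1−cosθ=0.02881; R = I + sinθ·[k]× + (1−cosθ)·[k]×²:
    [+0.97818 +0.20733 -0.01324]
    [-0.20744 +0.97119 -0.11727]
    [-0.01146 +0.11745 +0.99301]
t = (-0.0823, -0.0369, 0.7469) m
M0: Pc = R·M0+t = (-0.15861, +0.07978, +0.75966); u = 538.4·(-0.15861)/0.75966 + 307.8 = 195.3845, v = 647.3·(+0.07978)/0.75966 + 250.1 = 318.0836
M1: Pc = R·M1+t = (+0.03507, +0.03871, +0.75739); u = 538.4·(+0.03507)/0.75739 + 307.8 = 332.7268, v = 647.3·(+0.03871)/0.75739 + 250.1 = 283.1847
M2: Pc = R·M2+t = (-0.00599, -0.15358, +0.73414); u = 538.4·(-0.00599)/0.73414 + 307.8 = 303.4100, v = 647.3·(-0.15358)/0.73414 + 250.1 = 114.6822
M3: Pc = R·M3+t = (-0.19967, -0.11251, +0.73641); u = 538.4·(-0.19967)/0.73641 + 307.8 = 161.8207, v = 647.3·(-0.11251)/0.73641 + 250.1 = 151.2023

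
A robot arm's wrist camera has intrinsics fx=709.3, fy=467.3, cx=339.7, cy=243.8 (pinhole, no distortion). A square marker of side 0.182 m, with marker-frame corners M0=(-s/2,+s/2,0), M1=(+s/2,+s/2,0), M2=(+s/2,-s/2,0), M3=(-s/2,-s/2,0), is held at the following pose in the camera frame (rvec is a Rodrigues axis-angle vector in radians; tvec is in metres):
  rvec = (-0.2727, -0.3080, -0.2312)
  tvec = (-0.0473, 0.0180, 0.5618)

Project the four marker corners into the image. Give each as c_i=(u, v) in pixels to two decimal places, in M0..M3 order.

Intrinsics K: fx=709.3, fy=467.3, cx=339.7, cy=243.8
Marker side s = 0.182 m; corners in marker frame (Z=0):
  M0 = (-0.0910, +0.0910, 0)
  M1 = (+0.0910, +0.0910, 0)
  M2 = (+0.0910, -0.0910, 0)
  M3 = (-0.0910, -0.0910, 0)
rvec = (-0.2727, -0.3080, -0.2312), |rvec| = θ = 0.47189 rad = 27.037°
Rodrigues: sinθ=0.45457, 1−cosθ=0.10929; R = I + sinθ·[k]× + (1−cosθ)·[k]×²:
    [+0.92721 +0.26394 -0.26575]
    [-0.18149 +0.93727 +0.29764]
    [+0.32764 -0.22774 +0.91694]
t = (-0.0473, 0.0180, 0.5618) m
M0: Pc = R·M0+t = (-0.10766, +0.11981, +0.51126); u = 709.3·(-0.10766)/0.51126 + 339.7 = 190.3406, v = 467.3·(+0.11981)/0.51126 + 243.8 = 353.3056
M1: Pc = R·M1+t = (+0.06109, +0.08678, +0.57089); u = 709.3·(+0.06109)/0.57089 + 339.7 = 415.6060, v = 467.3·(+0.08678)/0.57089 + 243.8 = 314.8298
M2: Pc = R·M2+t = (+0.01306, -0.08381, +0.61234); u = 709.3·(+0.01306)/0.61234 + 339.7 = 354.8252, v = 467.3·(-0.08381)/0.61234 + 243.8 = 179.8435
M3: Pc = R·M3+t = (-0.15569, -0.05078, +0.55271); u = 709.3·(-0.15569)/0.55271 + 339.7 = 139.8955, v = 467.3·(-0.05078)/0.55271 + 243.8 = 200.8707

c0=(190.34, 353.31) c1=(415.61, 314.83) c2=(354.83, 179.84) c3=(139.90, 200.87)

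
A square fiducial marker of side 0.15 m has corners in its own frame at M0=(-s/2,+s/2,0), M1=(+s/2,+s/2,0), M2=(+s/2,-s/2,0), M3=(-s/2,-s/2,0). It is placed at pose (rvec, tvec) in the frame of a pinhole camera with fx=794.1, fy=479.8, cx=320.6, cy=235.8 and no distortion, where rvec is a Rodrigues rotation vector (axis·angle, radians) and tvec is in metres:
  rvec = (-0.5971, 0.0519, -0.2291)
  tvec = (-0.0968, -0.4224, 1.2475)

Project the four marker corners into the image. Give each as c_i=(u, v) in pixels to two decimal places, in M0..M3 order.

Intrinsics K: fx=794.1, fy=479.8, cx=320.6, cy=235.8
Marker side s = 0.15 m; corners in marker frame (Z=0):
  M0 = (-0.0750, +0.0750, 0)
  M1 = (+0.0750, +0.0750, 0)
  M2 = (+0.0750, -0.0750, 0)
  M3 = (-0.0750, -0.0750, 0)
rvec = (-0.5971, 0.0519, -0.2291), |rvec| = θ = 0.64165 rad = 36.764°
Rodrigues: sinθ=0.59851, 1−cosθ=0.19889; R = I + sinθ·[k]× + (1−cosθ)·[k]×²:
    [+0.97334 +0.19873 +0.11449]
    [-0.22867 +0.80241 +0.55122]
    [+0.01767 -0.56271 +0.82647]
t = (-0.0968, -0.4224, 1.2475) m
M0: Pc = R·M0+t = (-0.15490, -0.34507, +1.20397); u = 794.1·(-0.15490)/1.20397 + 320.6 = 218.4357, v = 479.8·(-0.34507)/1.20397 + 235.8 = 98.2851
M1: Pc = R·M1+t = (-0.00889, -0.37937, +1.20662); u = 794.1·(-0.00889)/1.20662 + 320.6 = 314.7464, v = 479.8·(-0.37937)/1.20662 + 235.8 = 84.9480
M2: Pc = R·M2+t = (-0.03870, -0.49973, +1.29103); u = 794.1·(-0.03870)/1.29103 + 320.6 = 296.7935, v = 479.8·(-0.49973)/1.29103 + 235.8 = 50.0790
M3: Pc = R·M3+t = (-0.18471, -0.46543, +1.28838); u = 794.1·(-0.18471)/1.28838 + 320.6 = 206.7556, v = 479.8·(-0.46543)/1.28838 + 235.8 = 62.4707

c0=(218.44, 98.29) c1=(314.75, 84.95) c2=(296.79, 50.08) c3=(206.76, 62.47)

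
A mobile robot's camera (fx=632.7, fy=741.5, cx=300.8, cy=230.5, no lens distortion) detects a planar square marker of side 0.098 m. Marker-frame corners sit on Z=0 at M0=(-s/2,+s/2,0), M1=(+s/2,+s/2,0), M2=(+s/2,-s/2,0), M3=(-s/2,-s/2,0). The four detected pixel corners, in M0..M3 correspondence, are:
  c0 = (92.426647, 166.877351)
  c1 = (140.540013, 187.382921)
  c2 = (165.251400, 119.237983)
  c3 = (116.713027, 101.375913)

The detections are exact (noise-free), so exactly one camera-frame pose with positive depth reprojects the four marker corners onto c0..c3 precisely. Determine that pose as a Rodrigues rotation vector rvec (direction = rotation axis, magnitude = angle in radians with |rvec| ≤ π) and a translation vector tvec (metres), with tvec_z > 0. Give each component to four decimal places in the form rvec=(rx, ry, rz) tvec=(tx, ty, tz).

rvec=(-0.1695, 0.3602, 0.3521) tvec=(-0.2709, -0.1168, 0.9940)

Intrinsics K: fx=632.7, fy=741.5, cx=300.8, cy=230.5
Marker side s = 0.098 m; corners in marker frame (Z=0):
  M0 = (-0.0490, +0.0490, 0)
  M1 = (+0.0490, +0.0490, 0)
  M2 = (+0.0490, -0.0490, 0)
  M3 = (-0.0490, -0.0490, 0)
Detected image corners:
  c0 = (92.426647, 166.877351) px
  c1 = (140.540013, 187.382921) px
  c2 = (165.251400, 119.237983) px
  c3 = (116.713027, 101.375913) px
Planar DLT: solve 8×8 A·h = b for H (H[2,2]=1):
  H  [+444.87315 -262.86098 +128.34913]
  H  [+141.81057 +667.20621 +143.37814]
  H  [-0.37487 -0.10030 +1.00000]
B = K⁻¹H; ‖b₁‖=1.006008, ‖b₂‖=1.006008; λ = 2/(‖b₁‖+‖b₂‖) = 0.994028, sign → tz>0 ⇒ λ=+0.994028
r₁ = λ·B[:,0] = (+0.87609,+0.30594,-0.37264); r₂ = λ·B[:,1] = (-0.36558,+0.92543,-0.09970)
r₃ = r₁×r₂ = (+0.31434,+0.22358,+0.92261); SVD([r₁ r₂ r₃]) → R = UVᵀ:
  R  [+0.87609 -0.36558 +0.31434]
  R  [+0.30594 +0.92543 +0.22358]
  R  [-0.37264 -0.09970 +0.92261]
t = (-0.27094, -0.11679, +0.99403) m
tr R = 2.724127; θ = arccos((tr R − 1)/2) = 0.531469 rad = 30.451°
axis k = ((R−Rᵀ)₃₂, (R−Rᵀ)₁₃, (R−Rᵀ)₂₁) / (2 sinθ) = (-0.318942, +0.677760, +0.662508)
rvec = θ·k = (-0.169508, +0.360209, +0.352103)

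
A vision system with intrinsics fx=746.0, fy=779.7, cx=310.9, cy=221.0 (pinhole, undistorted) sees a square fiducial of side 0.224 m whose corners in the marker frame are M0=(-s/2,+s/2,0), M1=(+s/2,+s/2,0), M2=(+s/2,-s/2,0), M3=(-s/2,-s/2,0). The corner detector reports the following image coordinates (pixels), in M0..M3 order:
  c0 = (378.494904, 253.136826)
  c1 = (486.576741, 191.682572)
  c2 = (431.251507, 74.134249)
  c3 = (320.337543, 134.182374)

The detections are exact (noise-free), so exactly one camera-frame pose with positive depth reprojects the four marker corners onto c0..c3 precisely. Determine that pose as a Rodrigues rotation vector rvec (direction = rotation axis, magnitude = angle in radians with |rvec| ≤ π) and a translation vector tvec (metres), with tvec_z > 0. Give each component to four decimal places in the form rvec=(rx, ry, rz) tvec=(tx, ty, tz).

rvec=(0.0616, -0.1371, -0.4826) tvec=(0.1659, -0.0971, 1.3159)

Intrinsics K: fx=746.0, fy=779.7, cx=310.9, cy=221.0
Marker side s = 0.224 m; corners in marker frame (Z=0):
  M0 = (-0.1120, +0.1120, 0)
  M1 = (+0.1120, +0.1120, 0)
  M2 = (+0.1120, -0.1120, 0)
  M3 = (-0.1120, -0.1120, 0)
Detected image corners:
  c0 = (378.494904, 253.136826) px
  c1 = (486.576741, 191.682572) px
  c2 = (431.251507, 74.134249) px
  c3 = (320.337543, 134.182374) px
Planar DLT: solve 8×8 A·h = b for H (H[2,2]=1):
  H  [+524.65953 +281.32213 +404.93025]
  H  [-256.73994 +539.21941 +163.44200]
  H  [+0.08877 +0.06947 +1.00000]
B = K⁻¹H; ‖b₁‖=0.759912, ‖b₂‖=0.759912; λ = 2/(‖b₁‖+‖b₂‖) = 1.315942, sign → tz>0 ⇒ λ=+1.315942
r₁ = λ·B[:,0] = (+0.87681,-0.46643,+0.11682); r₂ = λ·B[:,1] = (+0.45815,+0.88416,+0.09141)
r₃ = r₁×r₂ = (-0.14592,-0.02663,+0.98894); SVD([r₁ r₂ r₃]) → R = UVᵀ:
  R  [+0.87681 +0.45815 -0.14592]
  R  [-0.46643 +0.88416 -0.02663]
  R  [+0.11682 +0.09141 +0.98894]
t = (+0.16587, -0.09714, +1.31594) m
tr R = 2.749909; θ = arccos((tr R − 1)/2) = 0.505454 rad = 28.960°
axis k = ((R−Rᵀ)₃₂, (R−Rᵀ)₁₃, (R−Rᵀ)₂₁) / (2 sinθ) = (+0.121894, -0.271315, -0.954741)
rvec = θ·k = (+0.061612, -0.137137, -0.482578)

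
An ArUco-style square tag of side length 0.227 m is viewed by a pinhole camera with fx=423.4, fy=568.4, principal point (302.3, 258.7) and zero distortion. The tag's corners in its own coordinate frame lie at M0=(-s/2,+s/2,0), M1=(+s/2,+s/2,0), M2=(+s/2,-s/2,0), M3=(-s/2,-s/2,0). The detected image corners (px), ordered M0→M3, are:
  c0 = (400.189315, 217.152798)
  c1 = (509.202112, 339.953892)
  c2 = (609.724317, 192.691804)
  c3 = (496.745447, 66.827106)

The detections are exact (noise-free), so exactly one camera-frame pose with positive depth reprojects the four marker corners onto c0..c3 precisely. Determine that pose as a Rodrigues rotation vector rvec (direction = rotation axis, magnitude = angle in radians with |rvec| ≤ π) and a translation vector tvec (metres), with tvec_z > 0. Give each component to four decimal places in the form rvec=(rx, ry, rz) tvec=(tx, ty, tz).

Intrinsics K: fx=423.4, fy=568.4, cx=302.3, cy=258.7
Marker side s = 0.227 m; corners in marker frame (Z=0):
  M0 = (-0.1135, +0.1135, 0)
  M1 = (+0.1135, +0.1135, 0)
  M2 = (+0.1135, -0.1135, 0)
  M3 = (-0.1135, -0.1135, 0)
Detected image corners:
  c0 = (400.189315, 217.152798) px
  c1 = (509.202112, 339.953892) px
  c2 = (609.724317, 192.691804) px
  c3 = (496.745447, 66.827106) px
Planar DLT: solve 8×8 A·h = b for H (H[2,2]=1):
  H  [+477.02009 -365.22878 +503.05377]
  H  [+542.83198 +683.38524 +205.14446]
  H  [-0.02344 +0.13660 +1.00000]
B = K⁻¹H; ‖b₁‖=1.496800, ‖b₂‖=1.496800; λ = 2/(‖b₁‖+‖b₂‖) = 0.668092, sign → tz>0 ⇒ λ=+0.668092
r₁ = λ·B[:,0] = (+0.76388,+0.64517,-0.01566); r₂ = λ·B[:,1] = (-0.64146,+0.76171,+0.09126)
r₃ = r₁×r₂ = (+0.07081,-0.05967,+0.99570); SVD([r₁ r₂ r₃]) → R = UVᵀ:
  R  [+0.76388 -0.64146 +0.07081]
  R  [+0.64517 +0.76171 -0.05967]
  R  [-0.01566 +0.09126 +0.99570]
t = (+0.31677, -0.06295, +0.66809) m
tr R = 2.521293; θ = arccos((tr R − 1)/2) = 0.706488 rad = 40.479°
axis k = ((R−Rᵀ)₃₂, (R−Rᵀ)₁₃, (R−Rᵀ)₂₁) / (2 sinθ) = (+0.116248, +0.066598, +0.990985)
rvec = θ·k = (+0.082127, +0.047051, +0.700119)

rvec=(0.0821, 0.0471, 0.7001) tvec=(0.3168, -0.0629, 0.6681)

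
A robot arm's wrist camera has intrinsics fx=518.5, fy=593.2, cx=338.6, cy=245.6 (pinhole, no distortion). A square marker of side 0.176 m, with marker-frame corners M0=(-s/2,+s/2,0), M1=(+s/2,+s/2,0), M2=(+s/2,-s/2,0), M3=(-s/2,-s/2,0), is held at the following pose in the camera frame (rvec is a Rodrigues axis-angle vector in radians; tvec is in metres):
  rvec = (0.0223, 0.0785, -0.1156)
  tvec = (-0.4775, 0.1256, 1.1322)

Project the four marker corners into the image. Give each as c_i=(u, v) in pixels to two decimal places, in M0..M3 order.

c0=(86.60, 361.59) c1=(163.67, 352.44) c2=(153.76, 260.46) c3=(76.60, 270.77)

Intrinsics K: fx=518.5, fy=593.2, cx=338.6, cy=245.6
Marker side s = 0.176 m; corners in marker frame (Z=0):
  M0 = (-0.0880, +0.0880, 0)
  M1 = (+0.0880, +0.0880, 0)
  M2 = (+0.0880, -0.0880, 0)
  M3 = (-0.0880, -0.0880, 0)
rvec = (0.0223, 0.0785, -0.1156), |rvec| = θ = 0.14150 rad = 8.107°
Rodrigues: sinθ=0.14103, 1−cosθ=0.00999; R = I + sinθ·[k]× + (1−cosθ)·[k]×²:
    [+0.99025 +0.11609 +0.07695]
    [-0.11434 +0.99308 -0.02676]
    [-0.07953 +0.01770 +0.99668]
t = (-0.4775, 0.1256, 1.1322) m
M0: Pc = R·M0+t = (-0.55443, +0.22305, +1.14076); u = 518.5·(-0.55443)/1.14076 + 338.6 = 86.6002, v = 593.2·(+0.22305)/1.14076 + 245.6 = 361.5890
M1: Pc = R·M1+t = (-0.38014, +0.20293, +1.12676); u = 518.5·(-0.38014)/1.12676 + 338.6 = 163.6703, v = 593.2·(+0.20293)/1.12676 + 245.6 = 352.4352
M2: Pc = R·M2+t = (-0.40057, +0.02815, +1.12364); u = 518.5·(-0.40057)/1.12364 + 338.6 = 153.7574, v = 593.2·(+0.02815)/1.12364 + 245.6 = 260.4594
M3: Pc = R·M3+t = (-0.57486, +0.04827, +1.13764); u = 518.5·(-0.57486)/1.13764 + 338.6 = 76.5983, v = 593.2·(+0.04827)/1.13764 + 245.6 = 270.7699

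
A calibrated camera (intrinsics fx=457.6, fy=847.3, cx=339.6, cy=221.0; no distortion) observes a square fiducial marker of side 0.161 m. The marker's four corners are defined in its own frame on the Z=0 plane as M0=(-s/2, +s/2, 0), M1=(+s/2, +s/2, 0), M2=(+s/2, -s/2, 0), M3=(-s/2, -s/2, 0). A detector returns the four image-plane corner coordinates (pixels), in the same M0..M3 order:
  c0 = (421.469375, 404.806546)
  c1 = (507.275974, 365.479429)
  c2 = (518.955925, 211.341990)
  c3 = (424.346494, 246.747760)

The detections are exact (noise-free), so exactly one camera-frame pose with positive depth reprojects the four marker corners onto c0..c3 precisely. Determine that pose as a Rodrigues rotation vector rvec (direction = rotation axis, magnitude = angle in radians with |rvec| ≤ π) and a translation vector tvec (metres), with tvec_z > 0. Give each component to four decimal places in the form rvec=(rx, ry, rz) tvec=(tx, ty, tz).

rvec=(0.4698, -0.2667, -0.1235) tvec=(0.2071, 0.0775, 0.7326)

Intrinsics K: fx=457.6, fy=847.3, cx=339.6, cy=221.0
Marker side s = 0.161 m; corners in marker frame (Z=0):
  M0 = (-0.0805, +0.0805, 0)
  M1 = (+0.0805, +0.0805, 0)
  M2 = (+0.0805, -0.0805, 0)
  M3 = (-0.0805, -0.0805, 0)
Detected image corners:
  c0 = (421.469375, 404.806546) px
  c1 = (507.275974, 365.479429) px
  c2 = (518.955925, 211.341990) px
  c3 = (424.346494, 246.747760) px
Planar DLT: solve 8×8 A·h = b for H (H[2,2]=1):
  H  [+702.61346 +249.37756 +468.94198]
  H  [-138.41463 +1162.99335 +310.59594]
  H  [+0.30705 +0.63088 +1.00000]
B = K⁻¹H; ‖b₁‖=1.365012, ‖b₂‖=1.365012; λ = 2/(‖b₁‖+‖b₂‖) = 0.732594, sign → tz>0 ⇒ λ=+0.732594
r₁ = λ·B[:,0] = (+0.95791,-0.17835,+0.22494); r₂ = λ·B[:,1] = (+0.05624,+0.88500,+0.46218)
r₃ = r₁×r₂ = (-0.28150,-0.43008,+0.85778); SVD([r₁ r₂ r₃]) → R = UVᵀ:
  R  [+0.95791 +0.05624 -0.28150]
  R  [-0.17835 +0.88500 -0.43008]
  R  [+0.22494 +0.46218 +0.85778]
t = (+0.20707, +0.07747, +0.73259) m
tr R = 2.700690; θ = arccos((tr R − 1)/2) = 0.554155 rad = 31.751°
axis k = ((R−Rᵀ)₃₂, (R−Rᵀ)₁₃, (R−Rᵀ)₂₁) / (2 sinθ) = (+0.847794, -0.481209, -0.222897)
rvec = θ·k = (+0.469810, -0.266665, -0.123520)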